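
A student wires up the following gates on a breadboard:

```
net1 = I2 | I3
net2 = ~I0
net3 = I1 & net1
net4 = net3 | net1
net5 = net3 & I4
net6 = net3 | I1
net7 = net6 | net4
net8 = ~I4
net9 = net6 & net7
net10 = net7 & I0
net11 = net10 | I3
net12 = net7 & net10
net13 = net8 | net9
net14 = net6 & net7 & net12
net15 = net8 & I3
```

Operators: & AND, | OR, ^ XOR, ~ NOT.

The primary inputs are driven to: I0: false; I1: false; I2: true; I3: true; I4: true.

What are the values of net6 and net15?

net6 = false, net15 = false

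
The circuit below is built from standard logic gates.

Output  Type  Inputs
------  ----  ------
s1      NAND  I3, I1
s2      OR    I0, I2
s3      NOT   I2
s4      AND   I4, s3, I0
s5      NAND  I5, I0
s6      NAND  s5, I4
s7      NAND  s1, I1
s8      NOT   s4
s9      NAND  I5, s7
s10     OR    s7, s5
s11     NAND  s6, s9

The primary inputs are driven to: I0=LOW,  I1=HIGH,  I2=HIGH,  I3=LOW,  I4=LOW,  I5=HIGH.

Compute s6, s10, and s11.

s6 = HIGH; s10 = HIGH; s11 = LOW

s1 = I3 NAND I1 = LOW NAND HIGH = HIGH
s5 = I5 NAND I0 = HIGH NAND LOW = HIGH
s6 = s5 NAND I4 = HIGH NAND LOW = HIGH
s7 = s1 NAND I1 = HIGH NAND HIGH = LOW
s9 = I5 NAND s7 = HIGH NAND LOW = HIGH
s10 = s7 OR s5 = LOW OR HIGH = HIGH
s11 = s6 NAND s9 = HIGH NAND HIGH = LOW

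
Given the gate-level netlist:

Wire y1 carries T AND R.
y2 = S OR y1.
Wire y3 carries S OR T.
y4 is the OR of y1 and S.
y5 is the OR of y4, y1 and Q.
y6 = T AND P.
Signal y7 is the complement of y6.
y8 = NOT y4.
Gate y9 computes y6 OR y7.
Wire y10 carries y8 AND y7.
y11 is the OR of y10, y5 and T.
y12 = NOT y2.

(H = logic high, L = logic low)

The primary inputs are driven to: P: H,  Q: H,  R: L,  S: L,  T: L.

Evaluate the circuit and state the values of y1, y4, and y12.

y1 = L, y4 = L, y12 = H

y1 = T AND R = L AND L = L
y2 = S OR y1 = L OR L = L
y4 = y1 OR S = L OR L = L
y12 = NOT y2 = NOT L = H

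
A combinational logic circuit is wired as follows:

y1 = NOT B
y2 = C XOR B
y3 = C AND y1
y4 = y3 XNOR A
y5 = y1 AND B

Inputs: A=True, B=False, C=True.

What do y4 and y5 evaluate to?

y1 = NOT B = NOT False = True
y3 = C AND y1 = True AND True = True
y4 = y3 XNOR A = True XNOR True = True
y5 = y1 AND B = True AND False = False

y4 = True, y5 = False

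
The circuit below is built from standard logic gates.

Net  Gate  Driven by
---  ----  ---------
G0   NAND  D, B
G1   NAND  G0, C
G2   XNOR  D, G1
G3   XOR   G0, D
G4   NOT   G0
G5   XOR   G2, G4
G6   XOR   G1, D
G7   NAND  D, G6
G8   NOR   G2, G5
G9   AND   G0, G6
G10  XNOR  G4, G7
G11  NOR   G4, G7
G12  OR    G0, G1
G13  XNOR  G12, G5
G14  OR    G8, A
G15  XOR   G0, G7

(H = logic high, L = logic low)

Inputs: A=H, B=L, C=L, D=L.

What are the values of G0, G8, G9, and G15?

G0 = D NAND B = L NAND L = H
G1 = G0 NAND C = H NAND L = H
G2 = D XNOR G1 = L XNOR H = L
G4 = NOT G0 = NOT H = L
G5 = G2 XOR G4 = L XOR L = L
G6 = G1 XOR D = H XOR L = H
G7 = D NAND G6 = L NAND H = H
G8 = G2 NOR G5 = L NOR L = H
G9 = G0 AND G6 = H AND H = H
G15 = G0 XOR G7 = H XOR H = L

G0 = H, G8 = H, G9 = H, G15 = L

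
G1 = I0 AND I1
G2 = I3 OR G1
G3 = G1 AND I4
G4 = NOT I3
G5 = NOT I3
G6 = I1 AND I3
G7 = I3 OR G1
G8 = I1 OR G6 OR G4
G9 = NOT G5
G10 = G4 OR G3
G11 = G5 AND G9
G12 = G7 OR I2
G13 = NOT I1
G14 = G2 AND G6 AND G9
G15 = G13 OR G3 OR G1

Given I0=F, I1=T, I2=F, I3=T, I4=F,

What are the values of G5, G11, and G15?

G5 = F; G11 = F; G15 = F

G1 = I0 AND I1 = F AND T = F
G3 = G1 AND I4 = F AND F = F
G5 = NOT I3 = NOT T = F
G9 = NOT G5 = NOT F = T
G11 = G5 AND G9 = F AND T = F
G13 = NOT I1 = NOT T = F
G15 = G13 OR G3 OR G1 = F OR F OR F = F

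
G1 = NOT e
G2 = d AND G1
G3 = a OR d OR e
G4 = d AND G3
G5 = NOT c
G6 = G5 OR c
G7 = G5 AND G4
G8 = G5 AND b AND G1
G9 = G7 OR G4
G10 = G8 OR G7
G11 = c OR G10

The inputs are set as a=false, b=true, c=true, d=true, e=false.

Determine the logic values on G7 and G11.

G7 = false  G11 = true

G1 = NOT e = NOT false = true
G3 = a OR d OR e = false OR true OR false = true
G4 = d AND G3 = true AND true = true
G5 = NOT c = NOT true = false
G7 = G5 AND G4 = false AND true = false
G8 = G5 AND b AND G1 = false AND true AND true = false
G10 = G8 OR G7 = false OR false = false
G11 = c OR G10 = true OR false = true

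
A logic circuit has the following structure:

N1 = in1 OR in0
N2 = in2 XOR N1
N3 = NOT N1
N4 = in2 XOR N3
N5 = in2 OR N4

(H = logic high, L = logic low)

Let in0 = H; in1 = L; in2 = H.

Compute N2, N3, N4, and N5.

N1 = in1 OR in0 = L OR H = H
N2 = in2 XOR N1 = H XOR H = L
N3 = NOT N1 = NOT H = L
N4 = in2 XOR N3 = H XOR L = H
N5 = in2 OR N4 = H OR H = H

N2 = L, N3 = L, N4 = H, N5 = H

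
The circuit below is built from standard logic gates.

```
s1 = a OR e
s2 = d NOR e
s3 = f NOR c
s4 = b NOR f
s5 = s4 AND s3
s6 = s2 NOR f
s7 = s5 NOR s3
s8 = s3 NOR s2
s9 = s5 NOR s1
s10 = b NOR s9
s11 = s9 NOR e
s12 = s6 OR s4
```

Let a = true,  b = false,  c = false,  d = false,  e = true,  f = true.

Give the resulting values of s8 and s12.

s2 = d NOR e = false NOR true = false
s3 = f NOR c = true NOR false = false
s4 = b NOR f = false NOR true = false
s6 = s2 NOR f = false NOR true = false
s8 = s3 NOR s2 = false NOR false = true
s12 = s6 OR s4 = false OR false = false

s8 = true  s12 = false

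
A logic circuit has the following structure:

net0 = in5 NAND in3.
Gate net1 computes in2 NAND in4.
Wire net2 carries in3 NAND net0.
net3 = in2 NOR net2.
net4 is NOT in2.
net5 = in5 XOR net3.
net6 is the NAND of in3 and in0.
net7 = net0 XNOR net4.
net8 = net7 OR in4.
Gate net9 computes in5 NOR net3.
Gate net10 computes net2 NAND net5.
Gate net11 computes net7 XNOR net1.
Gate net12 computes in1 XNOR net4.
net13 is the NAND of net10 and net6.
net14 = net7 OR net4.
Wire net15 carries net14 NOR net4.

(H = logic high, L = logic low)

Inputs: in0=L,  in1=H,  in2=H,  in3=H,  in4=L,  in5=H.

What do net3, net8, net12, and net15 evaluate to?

net3 = L  net8 = H  net12 = L  net15 = L

net0 = in5 NAND in3 = H NAND H = L
net2 = in3 NAND net0 = H NAND L = H
net3 = in2 NOR net2 = H NOR H = L
net4 = NOT in2 = NOT H = L
net7 = net0 XNOR net4 = L XNOR L = H
net8 = net7 OR in4 = H OR L = H
net12 = in1 XNOR net4 = H XNOR L = L
net14 = net7 OR net4 = H OR L = H
net15 = net14 NOR net4 = H NOR L = L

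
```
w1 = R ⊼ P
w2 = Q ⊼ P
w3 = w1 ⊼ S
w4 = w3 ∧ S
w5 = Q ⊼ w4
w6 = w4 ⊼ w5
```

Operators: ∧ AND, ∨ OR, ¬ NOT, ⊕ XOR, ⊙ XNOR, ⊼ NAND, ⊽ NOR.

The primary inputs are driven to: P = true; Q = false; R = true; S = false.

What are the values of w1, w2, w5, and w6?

w1 = false, w2 = true, w5 = true, w6 = true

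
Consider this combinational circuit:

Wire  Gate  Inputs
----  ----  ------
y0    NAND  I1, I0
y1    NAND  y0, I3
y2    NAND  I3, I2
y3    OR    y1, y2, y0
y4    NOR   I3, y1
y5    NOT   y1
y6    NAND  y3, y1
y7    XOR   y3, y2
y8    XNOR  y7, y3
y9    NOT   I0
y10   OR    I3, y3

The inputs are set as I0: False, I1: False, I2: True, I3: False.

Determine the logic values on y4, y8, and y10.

y0 = I1 NAND I0 = False NAND False = True
y1 = y0 NAND I3 = True NAND False = True
y2 = I3 NAND I2 = False NAND True = True
y3 = y1 OR y2 OR y0 = True OR True OR True = True
y4 = I3 NOR y1 = False NOR True = False
y7 = y3 XOR y2 = True XOR True = False
y8 = y7 XNOR y3 = False XNOR True = False
y10 = I3 OR y3 = False OR True = True

y4 = False, y8 = False, y10 = True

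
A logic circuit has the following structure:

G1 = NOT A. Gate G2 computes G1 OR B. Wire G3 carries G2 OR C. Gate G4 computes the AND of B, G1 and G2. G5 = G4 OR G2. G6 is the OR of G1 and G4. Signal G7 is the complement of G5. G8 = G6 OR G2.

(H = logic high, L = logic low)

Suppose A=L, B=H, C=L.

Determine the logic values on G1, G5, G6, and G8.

G1 = NOT A = NOT L = H
G2 = G1 OR B = H OR H = H
G4 = B AND G1 AND G2 = H AND H AND H = H
G5 = G4 OR G2 = H OR H = H
G6 = G1 OR G4 = H OR H = H
G8 = G6 OR G2 = H OR H = H

G1 = H; G5 = H; G6 = H; G8 = H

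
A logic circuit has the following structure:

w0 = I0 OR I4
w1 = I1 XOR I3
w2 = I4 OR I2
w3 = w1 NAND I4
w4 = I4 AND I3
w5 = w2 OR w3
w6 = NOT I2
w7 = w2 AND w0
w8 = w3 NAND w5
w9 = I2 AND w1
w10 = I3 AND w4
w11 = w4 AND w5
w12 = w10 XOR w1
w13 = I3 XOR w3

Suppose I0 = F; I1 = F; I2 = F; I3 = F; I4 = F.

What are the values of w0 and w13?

w0 = F; w13 = T

w0 = I0 OR I4 = F OR F = F
w1 = I1 XOR I3 = F XOR F = F
w3 = w1 NAND I4 = F NAND F = T
w13 = I3 XOR w3 = F XOR T = T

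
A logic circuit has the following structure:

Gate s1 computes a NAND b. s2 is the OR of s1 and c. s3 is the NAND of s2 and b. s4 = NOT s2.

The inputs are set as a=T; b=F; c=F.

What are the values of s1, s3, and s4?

s1 = a NAND b = T NAND F = T
s2 = s1 OR c = T OR F = T
s3 = s2 NAND b = T NAND F = T
s4 = NOT s2 = NOT T = F

s1 = T, s3 = T, s4 = F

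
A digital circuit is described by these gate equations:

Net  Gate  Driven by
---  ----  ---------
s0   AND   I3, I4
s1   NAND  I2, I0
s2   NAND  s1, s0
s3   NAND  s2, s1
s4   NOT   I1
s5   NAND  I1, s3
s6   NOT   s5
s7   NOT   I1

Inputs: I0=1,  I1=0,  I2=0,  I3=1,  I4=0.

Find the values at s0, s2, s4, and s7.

s0 = I3 AND I4 = 1 AND 0 = 0
s1 = I2 NAND I0 = 0 NAND 1 = 1
s2 = s1 NAND s0 = 1 NAND 0 = 1
s4 = NOT I1 = NOT 0 = 1
s7 = NOT I1 = NOT 0 = 1

s0 = 0; s2 = 1; s4 = 1; s7 = 1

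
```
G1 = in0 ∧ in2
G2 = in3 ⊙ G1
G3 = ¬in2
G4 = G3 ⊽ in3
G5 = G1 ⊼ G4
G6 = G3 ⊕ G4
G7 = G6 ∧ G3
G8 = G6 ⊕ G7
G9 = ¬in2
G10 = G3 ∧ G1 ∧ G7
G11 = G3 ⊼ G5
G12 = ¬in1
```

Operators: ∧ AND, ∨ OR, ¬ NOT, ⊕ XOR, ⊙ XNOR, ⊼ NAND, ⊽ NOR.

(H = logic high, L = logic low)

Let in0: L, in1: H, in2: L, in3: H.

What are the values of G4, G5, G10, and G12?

G1 = in0 AND in2 = L AND L = L
G3 = NOT in2 = NOT L = H
G4 = G3 NOR in3 = H NOR H = L
G5 = G1 NAND G4 = L NAND L = H
G6 = G3 XOR G4 = H XOR L = H
G7 = G6 AND G3 = H AND H = H
G10 = G3 AND G1 AND G7 = H AND L AND H = L
G12 = NOT in1 = NOT H = L

G4 = L, G5 = H, G10 = L, G12 = L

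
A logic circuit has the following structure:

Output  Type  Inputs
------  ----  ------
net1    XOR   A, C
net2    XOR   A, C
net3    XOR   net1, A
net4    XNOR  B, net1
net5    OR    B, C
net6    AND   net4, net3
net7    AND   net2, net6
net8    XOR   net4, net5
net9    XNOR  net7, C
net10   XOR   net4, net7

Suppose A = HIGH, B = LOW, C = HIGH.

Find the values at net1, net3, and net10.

net1 = A XOR C = HIGH XOR HIGH = LOW
net2 = A XOR C = HIGH XOR HIGH = LOW
net3 = net1 XOR A = LOW XOR HIGH = HIGH
net4 = B XNOR net1 = LOW XNOR LOW = HIGH
net6 = net4 AND net3 = HIGH AND HIGH = HIGH
net7 = net2 AND net6 = LOW AND HIGH = LOW
net10 = net4 XOR net7 = HIGH XOR LOW = HIGH

net1 = LOW, net3 = HIGH, net10 = HIGH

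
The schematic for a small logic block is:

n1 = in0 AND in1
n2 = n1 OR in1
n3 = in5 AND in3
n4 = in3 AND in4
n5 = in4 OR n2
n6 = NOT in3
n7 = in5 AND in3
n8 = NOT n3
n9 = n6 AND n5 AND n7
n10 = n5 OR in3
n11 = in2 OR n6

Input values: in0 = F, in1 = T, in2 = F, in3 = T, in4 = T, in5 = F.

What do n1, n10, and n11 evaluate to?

n1 = in0 AND in1 = F AND T = F
n2 = n1 OR in1 = F OR T = T
n5 = in4 OR n2 = T OR T = T
n6 = NOT in3 = NOT T = F
n10 = n5 OR in3 = T OR T = T
n11 = in2 OR n6 = F OR F = F

n1 = F, n10 = T, n11 = F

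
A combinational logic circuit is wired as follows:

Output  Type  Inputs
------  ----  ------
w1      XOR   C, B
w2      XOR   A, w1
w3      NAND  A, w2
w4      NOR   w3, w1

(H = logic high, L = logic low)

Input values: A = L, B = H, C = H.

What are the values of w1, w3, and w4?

w1 = L, w3 = H, w4 = L

w1 = C XOR B = H XOR H = L
w2 = A XOR w1 = L XOR L = L
w3 = A NAND w2 = L NAND L = H
w4 = w3 NOR w1 = H NOR L = L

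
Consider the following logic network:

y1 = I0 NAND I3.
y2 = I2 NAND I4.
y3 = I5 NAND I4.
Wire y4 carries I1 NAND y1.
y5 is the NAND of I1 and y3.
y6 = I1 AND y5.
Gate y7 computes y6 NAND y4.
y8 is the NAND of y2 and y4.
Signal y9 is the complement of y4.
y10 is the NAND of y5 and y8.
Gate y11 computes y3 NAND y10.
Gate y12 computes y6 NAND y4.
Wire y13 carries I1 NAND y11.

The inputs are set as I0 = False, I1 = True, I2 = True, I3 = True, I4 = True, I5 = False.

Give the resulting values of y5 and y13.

y1 = I0 NAND I3 = False NAND True = True
y2 = I2 NAND I4 = True NAND True = False
y3 = I5 NAND I4 = False NAND True = True
y4 = I1 NAND y1 = True NAND True = False
y5 = I1 NAND y3 = True NAND True = False
y8 = y2 NAND y4 = False NAND False = True
y10 = y5 NAND y8 = False NAND True = True
y11 = y3 NAND y10 = True NAND True = False
y13 = I1 NAND y11 = True NAND False = True

y5 = False; y13 = True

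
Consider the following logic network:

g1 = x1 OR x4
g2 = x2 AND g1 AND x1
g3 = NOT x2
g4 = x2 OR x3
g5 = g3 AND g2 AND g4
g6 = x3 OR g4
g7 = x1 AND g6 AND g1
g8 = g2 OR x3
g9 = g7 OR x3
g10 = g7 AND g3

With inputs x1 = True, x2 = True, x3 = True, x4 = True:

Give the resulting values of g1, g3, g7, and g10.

g1 = True, g3 = False, g7 = True, g10 = False

g1 = x1 OR x4 = True OR True = True
g3 = NOT x2 = NOT True = False
g4 = x2 OR x3 = True OR True = True
g6 = x3 OR g4 = True OR True = True
g7 = x1 AND g6 AND g1 = True AND True AND True = True
g10 = g7 AND g3 = True AND False = False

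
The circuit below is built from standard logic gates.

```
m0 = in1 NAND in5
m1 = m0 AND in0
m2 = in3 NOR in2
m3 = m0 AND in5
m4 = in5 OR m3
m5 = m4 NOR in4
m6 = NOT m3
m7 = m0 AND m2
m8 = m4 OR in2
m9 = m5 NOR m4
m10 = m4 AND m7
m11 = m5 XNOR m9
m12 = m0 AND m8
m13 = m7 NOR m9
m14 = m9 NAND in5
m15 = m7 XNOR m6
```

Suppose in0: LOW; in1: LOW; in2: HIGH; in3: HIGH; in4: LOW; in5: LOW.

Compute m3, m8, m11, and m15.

m0 = in1 NAND in5 = LOW NAND LOW = HIGH
m2 = in3 NOR in2 = HIGH NOR HIGH = LOW
m3 = m0 AND in5 = HIGH AND LOW = LOW
m4 = in5 OR m3 = LOW OR LOW = LOW
m5 = m4 NOR in4 = LOW NOR LOW = HIGH
m6 = NOT m3 = NOT LOW = HIGH
m7 = m0 AND m2 = HIGH AND LOW = LOW
m8 = m4 OR in2 = LOW OR HIGH = HIGH
m9 = m5 NOR m4 = HIGH NOR LOW = LOW
m11 = m5 XNOR m9 = HIGH XNOR LOW = LOW
m15 = m7 XNOR m6 = LOW XNOR HIGH = LOW

m3 = LOW; m8 = HIGH; m11 = LOW; m15 = LOW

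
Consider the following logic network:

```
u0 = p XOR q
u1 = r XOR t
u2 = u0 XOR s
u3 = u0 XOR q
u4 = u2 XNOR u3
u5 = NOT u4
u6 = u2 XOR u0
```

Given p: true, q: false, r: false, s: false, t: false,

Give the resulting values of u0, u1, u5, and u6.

u0 = true, u1 = false, u5 = false, u6 = false

u0 = p XOR q = true XOR false = true
u1 = r XOR t = false XOR false = false
u2 = u0 XOR s = true XOR false = true
u3 = u0 XOR q = true XOR false = true
u4 = u2 XNOR u3 = true XNOR true = true
u5 = NOT u4 = NOT true = false
u6 = u2 XOR u0 = true XOR true = false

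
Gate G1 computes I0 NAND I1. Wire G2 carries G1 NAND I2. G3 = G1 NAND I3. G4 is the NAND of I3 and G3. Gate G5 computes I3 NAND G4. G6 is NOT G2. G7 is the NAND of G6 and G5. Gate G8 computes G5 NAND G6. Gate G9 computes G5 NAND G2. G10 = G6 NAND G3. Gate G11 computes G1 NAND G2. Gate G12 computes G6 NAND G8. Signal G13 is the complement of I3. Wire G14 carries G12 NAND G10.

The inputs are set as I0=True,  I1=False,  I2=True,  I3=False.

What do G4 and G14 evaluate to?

G4 = True; G14 = True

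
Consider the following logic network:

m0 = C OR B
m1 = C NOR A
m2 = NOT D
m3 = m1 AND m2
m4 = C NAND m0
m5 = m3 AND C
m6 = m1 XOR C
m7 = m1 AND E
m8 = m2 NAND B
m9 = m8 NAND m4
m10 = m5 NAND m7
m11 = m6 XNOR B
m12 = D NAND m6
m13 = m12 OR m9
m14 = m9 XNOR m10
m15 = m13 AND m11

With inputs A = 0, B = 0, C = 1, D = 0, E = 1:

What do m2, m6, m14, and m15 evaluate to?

m0 = C OR B = 1 OR 0 = 1
m1 = C NOR A = 1 NOR 0 = 0
m2 = NOT D = NOT 0 = 1
m3 = m1 AND m2 = 0 AND 1 = 0
m4 = C NAND m0 = 1 NAND 1 = 0
m5 = m3 AND C = 0 AND 1 = 0
m6 = m1 XOR C = 0 XOR 1 = 1
m7 = m1 AND E = 0 AND 1 = 0
m8 = m2 NAND B = 1 NAND 0 = 1
m9 = m8 NAND m4 = 1 NAND 0 = 1
m10 = m5 NAND m7 = 0 NAND 0 = 1
m11 = m6 XNOR B = 1 XNOR 0 = 0
m12 = D NAND m6 = 0 NAND 1 = 1
m13 = m12 OR m9 = 1 OR 1 = 1
m14 = m9 XNOR m10 = 1 XNOR 1 = 1
m15 = m13 AND m11 = 1 AND 0 = 0

m2 = 1, m6 = 1, m14 = 1, m15 = 0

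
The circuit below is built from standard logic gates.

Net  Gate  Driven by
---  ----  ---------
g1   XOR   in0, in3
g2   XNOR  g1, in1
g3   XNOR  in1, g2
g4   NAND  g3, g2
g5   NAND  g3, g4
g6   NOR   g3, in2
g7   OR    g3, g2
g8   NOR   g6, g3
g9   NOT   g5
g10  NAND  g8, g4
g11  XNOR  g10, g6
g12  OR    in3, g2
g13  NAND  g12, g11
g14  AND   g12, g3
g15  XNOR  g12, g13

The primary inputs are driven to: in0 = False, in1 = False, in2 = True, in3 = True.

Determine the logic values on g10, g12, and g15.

g1 = in0 XOR in3 = False XOR True = True
g2 = g1 XNOR in1 = True XNOR False = False
g3 = in1 XNOR g2 = False XNOR False = True
g4 = g3 NAND g2 = True NAND False = True
g6 = g3 NOR in2 = True NOR True = False
g8 = g6 NOR g3 = False NOR True = False
g10 = g8 NAND g4 = False NAND True = True
g11 = g10 XNOR g6 = True XNOR False = False
g12 = in3 OR g2 = True OR False = True
g13 = g12 NAND g11 = True NAND False = True
g15 = g12 XNOR g13 = True XNOR True = True

g10 = True  g12 = True  g15 = True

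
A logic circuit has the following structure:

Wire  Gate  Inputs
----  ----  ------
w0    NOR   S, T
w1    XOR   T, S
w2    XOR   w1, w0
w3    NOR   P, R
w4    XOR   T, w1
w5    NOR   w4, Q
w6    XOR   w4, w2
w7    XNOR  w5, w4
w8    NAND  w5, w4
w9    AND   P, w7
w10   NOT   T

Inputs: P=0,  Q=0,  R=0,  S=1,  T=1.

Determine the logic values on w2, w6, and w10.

w2 = 0  w6 = 1  w10 = 0

w0 = S NOR T = 1 NOR 1 = 0
w1 = T XOR S = 1 XOR 1 = 0
w2 = w1 XOR w0 = 0 XOR 0 = 0
w4 = T XOR w1 = 1 XOR 0 = 1
w6 = w4 XOR w2 = 1 XOR 0 = 1
w10 = NOT T = NOT 1 = 0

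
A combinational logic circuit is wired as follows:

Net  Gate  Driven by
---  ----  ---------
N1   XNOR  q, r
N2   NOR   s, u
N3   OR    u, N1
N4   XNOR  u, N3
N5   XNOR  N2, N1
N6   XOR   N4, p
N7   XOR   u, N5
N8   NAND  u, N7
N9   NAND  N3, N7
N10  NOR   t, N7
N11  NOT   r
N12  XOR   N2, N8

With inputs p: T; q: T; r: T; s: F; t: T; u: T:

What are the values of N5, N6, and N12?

N1 = q XNOR r = T XNOR T = T
N2 = s NOR u = F NOR T = F
N3 = u OR N1 = T OR T = T
N4 = u XNOR N3 = T XNOR T = T
N5 = N2 XNOR N1 = F XNOR T = F
N6 = N4 XOR p = T XOR T = F
N7 = u XOR N5 = T XOR F = T
N8 = u NAND N7 = T NAND T = F
N12 = N2 XOR N8 = F XOR F = F

N5 = F; N6 = F; N12 = F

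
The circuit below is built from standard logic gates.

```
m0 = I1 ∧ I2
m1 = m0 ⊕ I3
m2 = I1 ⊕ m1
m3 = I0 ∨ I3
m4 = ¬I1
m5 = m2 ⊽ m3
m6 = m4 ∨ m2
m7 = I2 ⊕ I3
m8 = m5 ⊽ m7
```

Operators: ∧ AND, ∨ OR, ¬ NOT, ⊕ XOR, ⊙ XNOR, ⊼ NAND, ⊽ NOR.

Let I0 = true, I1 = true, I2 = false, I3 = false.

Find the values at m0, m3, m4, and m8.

m0 = I1 AND I2 = true AND false = false
m1 = m0 XOR I3 = false XOR false = false
m2 = I1 XOR m1 = true XOR false = true
m3 = I0 OR I3 = true OR false = true
m4 = NOT I1 = NOT true = false
m5 = m2 NOR m3 = true NOR true = false
m7 = I2 XOR I3 = false XOR false = false
m8 = m5 NOR m7 = false NOR false = true

m0 = false, m3 = true, m4 = false, m8 = true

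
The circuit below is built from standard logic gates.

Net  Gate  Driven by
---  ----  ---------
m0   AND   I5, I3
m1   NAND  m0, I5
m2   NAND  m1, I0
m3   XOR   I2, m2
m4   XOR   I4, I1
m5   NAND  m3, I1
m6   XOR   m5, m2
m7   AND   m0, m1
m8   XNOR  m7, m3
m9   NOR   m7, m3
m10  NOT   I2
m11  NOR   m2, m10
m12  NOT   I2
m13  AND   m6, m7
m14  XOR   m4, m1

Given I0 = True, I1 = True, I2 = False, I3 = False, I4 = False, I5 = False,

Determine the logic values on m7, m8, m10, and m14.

m0 = I5 AND I3 = False AND False = False
m1 = m0 NAND I5 = False NAND False = True
m2 = m1 NAND I0 = True NAND True = False
m3 = I2 XOR m2 = False XOR False = False
m4 = I4 XOR I1 = False XOR True = True
m7 = m0 AND m1 = False AND True = False
m8 = m7 XNOR m3 = False XNOR False = True
m10 = NOT I2 = NOT False = True
m14 = m4 XOR m1 = True XOR True = False

m7 = False  m8 = True  m10 = True  m14 = False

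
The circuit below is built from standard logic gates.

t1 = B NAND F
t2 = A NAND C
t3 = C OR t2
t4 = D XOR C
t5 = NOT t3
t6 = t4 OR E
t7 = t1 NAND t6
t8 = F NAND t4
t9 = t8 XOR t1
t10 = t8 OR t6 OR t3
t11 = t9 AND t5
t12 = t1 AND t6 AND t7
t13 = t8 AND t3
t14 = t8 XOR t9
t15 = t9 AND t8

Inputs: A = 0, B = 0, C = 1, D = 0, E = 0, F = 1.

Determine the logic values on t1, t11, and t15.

t1 = 1, t11 = 0, t15 = 0

t1 = B NAND F = 0 NAND 1 = 1
t2 = A NAND C = 0 NAND 1 = 1
t3 = C OR t2 = 1 OR 1 = 1
t4 = D XOR C = 0 XOR 1 = 1
t5 = NOT t3 = NOT 1 = 0
t8 = F NAND t4 = 1 NAND 1 = 0
t9 = t8 XOR t1 = 0 XOR 1 = 1
t11 = t9 AND t5 = 1 AND 0 = 0
t15 = t9 AND t8 = 1 AND 0 = 0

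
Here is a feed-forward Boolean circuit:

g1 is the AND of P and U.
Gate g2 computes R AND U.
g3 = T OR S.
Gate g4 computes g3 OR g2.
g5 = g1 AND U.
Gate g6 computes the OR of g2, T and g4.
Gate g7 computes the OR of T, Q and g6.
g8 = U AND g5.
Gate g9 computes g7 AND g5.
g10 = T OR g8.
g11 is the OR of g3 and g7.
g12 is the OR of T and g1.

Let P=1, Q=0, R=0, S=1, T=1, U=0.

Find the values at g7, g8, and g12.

g7 = 1, g8 = 0, g12 = 1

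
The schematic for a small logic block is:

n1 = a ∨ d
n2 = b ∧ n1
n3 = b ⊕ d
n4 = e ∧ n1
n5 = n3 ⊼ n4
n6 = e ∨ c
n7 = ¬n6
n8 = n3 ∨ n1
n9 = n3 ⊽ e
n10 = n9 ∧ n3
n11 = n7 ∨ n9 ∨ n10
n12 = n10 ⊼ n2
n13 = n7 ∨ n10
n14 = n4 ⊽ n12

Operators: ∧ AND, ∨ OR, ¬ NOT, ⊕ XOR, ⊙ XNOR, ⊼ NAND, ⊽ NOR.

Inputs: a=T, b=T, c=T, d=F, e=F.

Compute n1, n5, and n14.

n1 = a OR d = T OR F = T
n2 = b AND n1 = T AND T = T
n3 = b XOR d = T XOR F = T
n4 = e AND n1 = F AND T = F
n5 = n3 NAND n4 = T NAND F = T
n9 = n3 NOR e = T NOR F = F
n10 = n9 AND n3 = F AND T = F
n12 = n10 NAND n2 = F NAND T = T
n14 = n4 NOR n12 = F NOR T = F

n1 = T  n5 = T  n14 = F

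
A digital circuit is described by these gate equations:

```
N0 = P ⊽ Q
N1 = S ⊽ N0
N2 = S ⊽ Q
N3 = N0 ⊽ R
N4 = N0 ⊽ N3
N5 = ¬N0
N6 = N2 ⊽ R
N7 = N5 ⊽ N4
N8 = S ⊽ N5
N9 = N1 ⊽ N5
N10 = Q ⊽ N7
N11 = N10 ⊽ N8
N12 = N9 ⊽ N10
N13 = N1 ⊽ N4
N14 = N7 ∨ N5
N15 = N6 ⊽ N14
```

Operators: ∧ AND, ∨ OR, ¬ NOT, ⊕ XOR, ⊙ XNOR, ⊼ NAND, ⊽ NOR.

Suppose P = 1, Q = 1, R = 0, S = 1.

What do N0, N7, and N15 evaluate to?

N0 = P NOR Q = 1 NOR 1 = 0
N2 = S NOR Q = 1 NOR 1 = 0
N3 = N0 NOR R = 0 NOR 0 = 1
N4 = N0 NOR N3 = 0 NOR 1 = 0
N5 = NOT N0 = NOT 0 = 1
N6 = N2 NOR R = 0 NOR 0 = 1
N7 = N5 NOR N4 = 1 NOR 0 = 0
N14 = N7 OR N5 = 0 OR 1 = 1
N15 = N6 NOR N14 = 1 NOR 1 = 0

N0 = 0, N7 = 0, N15 = 0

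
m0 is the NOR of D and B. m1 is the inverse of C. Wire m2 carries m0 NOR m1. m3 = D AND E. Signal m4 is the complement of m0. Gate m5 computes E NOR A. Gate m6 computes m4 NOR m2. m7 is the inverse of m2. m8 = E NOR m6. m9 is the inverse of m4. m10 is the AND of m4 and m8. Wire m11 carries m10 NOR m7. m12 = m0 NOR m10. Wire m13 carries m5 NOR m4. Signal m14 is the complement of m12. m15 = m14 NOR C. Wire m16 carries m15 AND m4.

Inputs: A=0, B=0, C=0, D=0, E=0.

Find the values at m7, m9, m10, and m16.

m7 = 1  m9 = 1  m10 = 0  m16 = 0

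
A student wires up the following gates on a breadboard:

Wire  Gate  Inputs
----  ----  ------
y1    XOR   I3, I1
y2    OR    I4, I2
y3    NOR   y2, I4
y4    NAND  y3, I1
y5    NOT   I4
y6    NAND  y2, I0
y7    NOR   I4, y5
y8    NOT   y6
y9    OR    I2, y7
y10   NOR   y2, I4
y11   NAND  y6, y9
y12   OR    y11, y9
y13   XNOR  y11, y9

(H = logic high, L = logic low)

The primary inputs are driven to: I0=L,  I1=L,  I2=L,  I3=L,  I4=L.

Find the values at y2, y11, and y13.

y2 = I4 OR I2 = L OR L = L
y5 = NOT I4 = NOT L = H
y6 = y2 NAND I0 = L NAND L = H
y7 = I4 NOR y5 = L NOR H = L
y9 = I2 OR y7 = L OR L = L
y11 = y6 NAND y9 = H NAND L = H
y13 = y11 XNOR y9 = H XNOR L = L

y2 = L; y11 = H; y13 = L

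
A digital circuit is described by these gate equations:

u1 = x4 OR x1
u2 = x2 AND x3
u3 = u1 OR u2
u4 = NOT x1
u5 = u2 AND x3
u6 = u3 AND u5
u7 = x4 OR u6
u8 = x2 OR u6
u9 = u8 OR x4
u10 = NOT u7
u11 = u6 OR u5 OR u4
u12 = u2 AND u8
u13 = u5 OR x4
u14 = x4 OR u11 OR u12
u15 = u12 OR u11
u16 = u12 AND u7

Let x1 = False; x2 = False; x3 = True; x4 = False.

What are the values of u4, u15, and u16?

u4 = True  u15 = True  u16 = False

u1 = x4 OR x1 = False OR False = False
u2 = x2 AND x3 = False AND True = False
u3 = u1 OR u2 = False OR False = False
u4 = NOT x1 = NOT False = True
u5 = u2 AND x3 = False AND True = False
u6 = u3 AND u5 = False AND False = False
u7 = x4 OR u6 = False OR False = False
u8 = x2 OR u6 = False OR False = False
u11 = u6 OR u5 OR u4 = False OR False OR True = True
u12 = u2 AND u8 = False AND False = False
u15 = u12 OR u11 = False OR True = True
u16 = u12 AND u7 = False AND False = False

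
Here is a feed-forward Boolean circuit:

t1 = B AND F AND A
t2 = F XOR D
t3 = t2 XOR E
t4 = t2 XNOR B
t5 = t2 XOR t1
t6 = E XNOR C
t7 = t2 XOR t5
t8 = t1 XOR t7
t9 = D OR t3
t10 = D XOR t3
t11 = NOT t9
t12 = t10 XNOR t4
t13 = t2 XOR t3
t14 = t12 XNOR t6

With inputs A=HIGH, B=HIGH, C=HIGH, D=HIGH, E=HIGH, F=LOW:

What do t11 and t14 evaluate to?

t11 = LOW, t14 = HIGH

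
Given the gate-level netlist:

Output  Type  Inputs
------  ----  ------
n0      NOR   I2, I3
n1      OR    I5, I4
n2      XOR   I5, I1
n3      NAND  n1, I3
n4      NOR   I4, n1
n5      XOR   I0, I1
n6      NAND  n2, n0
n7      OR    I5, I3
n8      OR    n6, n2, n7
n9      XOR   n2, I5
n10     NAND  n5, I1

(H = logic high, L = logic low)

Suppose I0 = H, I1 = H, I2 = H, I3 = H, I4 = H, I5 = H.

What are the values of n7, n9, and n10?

n7 = H, n9 = H, n10 = H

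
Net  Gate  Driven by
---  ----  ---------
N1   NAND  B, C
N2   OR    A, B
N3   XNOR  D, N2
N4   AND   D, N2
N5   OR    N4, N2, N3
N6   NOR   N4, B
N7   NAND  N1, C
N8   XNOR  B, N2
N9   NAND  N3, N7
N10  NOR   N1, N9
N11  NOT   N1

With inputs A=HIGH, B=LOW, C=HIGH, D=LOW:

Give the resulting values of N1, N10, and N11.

N1 = B NAND C = LOW NAND HIGH = HIGH
N2 = A OR B = HIGH OR LOW = HIGH
N3 = D XNOR N2 = LOW XNOR HIGH = LOW
N7 = N1 NAND C = HIGH NAND HIGH = LOW
N9 = N3 NAND N7 = LOW NAND LOW = HIGH
N10 = N1 NOR N9 = HIGH NOR HIGH = LOW
N11 = NOT N1 = NOT HIGH = LOW

N1 = HIGH, N10 = LOW, N11 = LOW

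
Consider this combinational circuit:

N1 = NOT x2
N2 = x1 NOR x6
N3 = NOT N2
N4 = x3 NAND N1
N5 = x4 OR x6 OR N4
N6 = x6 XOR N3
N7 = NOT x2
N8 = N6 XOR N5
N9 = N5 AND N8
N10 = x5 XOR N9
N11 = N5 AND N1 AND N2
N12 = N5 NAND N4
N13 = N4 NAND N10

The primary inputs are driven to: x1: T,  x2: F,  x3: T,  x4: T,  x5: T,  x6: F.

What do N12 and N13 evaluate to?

N1 = NOT x2 = NOT F = T
N2 = x1 NOR x6 = T NOR F = F
N3 = NOT N2 = NOT F = T
N4 = x3 NAND N1 = T NAND T = F
N5 = x4 OR x6 OR N4 = T OR F OR F = T
N6 = x6 XOR N3 = F XOR T = T
N8 = N6 XOR N5 = T XOR T = F
N9 = N5 AND N8 = T AND F = F
N10 = x5 XOR N9 = T XOR F = T
N12 = N5 NAND N4 = T NAND F = T
N13 = N4 NAND N10 = F NAND T = T

N12 = T, N13 = T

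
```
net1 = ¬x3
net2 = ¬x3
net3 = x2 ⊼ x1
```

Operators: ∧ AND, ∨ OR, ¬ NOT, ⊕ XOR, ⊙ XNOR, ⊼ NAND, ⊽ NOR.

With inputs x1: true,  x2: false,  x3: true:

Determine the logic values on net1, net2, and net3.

net1 = NOT x3 = NOT true = false
net2 = NOT x3 = NOT true = false
net3 = x2 NAND x1 = false NAND true = true

net1 = false  net2 = false  net3 = true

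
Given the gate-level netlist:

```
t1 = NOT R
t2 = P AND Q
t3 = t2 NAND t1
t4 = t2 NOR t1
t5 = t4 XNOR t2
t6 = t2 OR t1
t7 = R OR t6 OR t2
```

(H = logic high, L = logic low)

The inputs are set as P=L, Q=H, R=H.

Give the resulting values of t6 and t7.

t6 = L  t7 = H

t1 = NOT R = NOT H = L
t2 = P AND Q = L AND H = L
t6 = t2 OR t1 = L OR L = L
t7 = R OR t6 OR t2 = H OR L OR L = H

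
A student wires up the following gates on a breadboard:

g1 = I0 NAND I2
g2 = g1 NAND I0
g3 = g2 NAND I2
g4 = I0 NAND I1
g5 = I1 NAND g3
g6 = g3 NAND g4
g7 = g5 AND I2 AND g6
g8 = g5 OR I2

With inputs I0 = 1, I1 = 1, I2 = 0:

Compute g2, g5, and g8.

g2 = 0, g5 = 0, g8 = 0

g1 = I0 NAND I2 = 1 NAND 0 = 1
g2 = g1 NAND I0 = 1 NAND 1 = 0
g3 = g2 NAND I2 = 0 NAND 0 = 1
g5 = I1 NAND g3 = 1 NAND 1 = 0
g8 = g5 OR I2 = 0 OR 0 = 0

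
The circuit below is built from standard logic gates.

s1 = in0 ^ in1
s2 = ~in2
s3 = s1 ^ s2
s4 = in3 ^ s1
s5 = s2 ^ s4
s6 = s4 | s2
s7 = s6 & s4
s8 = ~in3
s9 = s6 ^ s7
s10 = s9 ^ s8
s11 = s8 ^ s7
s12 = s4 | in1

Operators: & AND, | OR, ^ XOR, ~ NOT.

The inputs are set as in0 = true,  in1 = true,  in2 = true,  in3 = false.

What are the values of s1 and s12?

s1 = in0 XOR in1 = true XOR true = false
s4 = in3 XOR s1 = false XOR false = false
s12 = s4 OR in1 = false OR true = true

s1 = false  s12 = true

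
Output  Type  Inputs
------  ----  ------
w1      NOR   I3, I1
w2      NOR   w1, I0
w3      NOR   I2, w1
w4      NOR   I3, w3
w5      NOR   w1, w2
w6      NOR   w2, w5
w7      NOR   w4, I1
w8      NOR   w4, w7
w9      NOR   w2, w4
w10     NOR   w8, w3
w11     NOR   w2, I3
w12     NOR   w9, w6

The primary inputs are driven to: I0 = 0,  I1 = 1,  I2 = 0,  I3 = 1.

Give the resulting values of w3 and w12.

w3 = 1, w12 = 1

w1 = I3 NOR I1 = 1 NOR 1 = 0
w2 = w1 NOR I0 = 0 NOR 0 = 1
w3 = I2 NOR w1 = 0 NOR 0 = 1
w4 = I3 NOR w3 = 1 NOR 1 = 0
w5 = w1 NOR w2 = 0 NOR 1 = 0
w6 = w2 NOR w5 = 1 NOR 0 = 0
w9 = w2 NOR w4 = 1 NOR 0 = 0
w12 = w9 NOR w6 = 0 NOR 0 = 1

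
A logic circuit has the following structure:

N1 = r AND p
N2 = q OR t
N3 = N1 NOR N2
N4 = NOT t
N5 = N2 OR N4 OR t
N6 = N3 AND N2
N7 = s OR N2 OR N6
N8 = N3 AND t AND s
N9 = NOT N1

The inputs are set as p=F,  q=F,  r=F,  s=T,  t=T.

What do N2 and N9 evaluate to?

N2 = T, N9 = T

N1 = r AND p = F AND F = F
N2 = q OR t = F OR T = T
N9 = NOT N1 = NOT F = T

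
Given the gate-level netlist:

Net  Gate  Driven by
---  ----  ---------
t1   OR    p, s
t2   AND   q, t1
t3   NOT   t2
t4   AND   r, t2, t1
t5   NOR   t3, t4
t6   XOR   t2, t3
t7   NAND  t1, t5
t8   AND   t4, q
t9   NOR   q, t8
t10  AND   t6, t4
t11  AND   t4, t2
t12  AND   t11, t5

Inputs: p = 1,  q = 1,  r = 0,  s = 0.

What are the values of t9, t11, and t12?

t1 = p OR s = 1 OR 0 = 1
t2 = q AND t1 = 1 AND 1 = 1
t3 = NOT t2 = NOT 1 = 0
t4 = r AND t2 AND t1 = 0 AND 1 AND 1 = 0
t5 = t3 NOR t4 = 0 NOR 0 = 1
t8 = t4 AND q = 0 AND 1 = 0
t9 = q NOR t8 = 1 NOR 0 = 0
t11 = t4 AND t2 = 0 AND 1 = 0
t12 = t11 AND t5 = 0 AND 1 = 0

t9 = 0, t11 = 0, t12 = 0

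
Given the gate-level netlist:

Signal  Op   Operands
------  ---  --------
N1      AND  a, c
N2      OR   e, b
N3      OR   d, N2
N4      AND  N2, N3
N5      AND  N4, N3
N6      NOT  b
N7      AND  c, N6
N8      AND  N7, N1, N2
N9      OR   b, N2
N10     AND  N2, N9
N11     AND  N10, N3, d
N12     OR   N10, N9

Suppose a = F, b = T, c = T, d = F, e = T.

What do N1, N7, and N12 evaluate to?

N1 = F, N7 = F, N12 = T

N1 = a AND c = F AND T = F
N2 = e OR b = T OR T = T
N6 = NOT b = NOT T = F
N7 = c AND N6 = T AND F = F
N9 = b OR N2 = T OR T = T
N10 = N2 AND N9 = T AND T = T
N12 = N10 OR N9 = T OR T = T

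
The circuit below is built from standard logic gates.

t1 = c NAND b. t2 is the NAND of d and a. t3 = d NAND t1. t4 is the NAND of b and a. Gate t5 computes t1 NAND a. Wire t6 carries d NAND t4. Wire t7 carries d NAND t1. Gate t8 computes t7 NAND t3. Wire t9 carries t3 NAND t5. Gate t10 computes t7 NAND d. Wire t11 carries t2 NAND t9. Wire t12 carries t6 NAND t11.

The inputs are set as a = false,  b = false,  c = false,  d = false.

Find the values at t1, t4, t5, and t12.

t1 = c NAND b = false NAND false = true
t2 = d NAND a = false NAND false = true
t3 = d NAND t1 = false NAND true = true
t4 = b NAND a = false NAND false = true
t5 = t1 NAND a = true NAND false = true
t6 = d NAND t4 = false NAND true = true
t9 = t3 NAND t5 = true NAND true = false
t11 = t2 NAND t9 = true NAND false = true
t12 = t6 NAND t11 = true NAND true = false

t1 = true, t4 = true, t5 = true, t12 = false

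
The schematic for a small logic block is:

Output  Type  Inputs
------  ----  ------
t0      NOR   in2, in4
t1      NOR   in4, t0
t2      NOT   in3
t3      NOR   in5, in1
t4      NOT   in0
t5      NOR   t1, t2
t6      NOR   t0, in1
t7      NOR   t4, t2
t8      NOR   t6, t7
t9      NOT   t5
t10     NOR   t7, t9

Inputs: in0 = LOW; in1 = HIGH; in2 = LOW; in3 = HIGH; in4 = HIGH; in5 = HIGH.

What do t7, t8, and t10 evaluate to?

t0 = in2 NOR in4 = LOW NOR HIGH = LOW
t1 = in4 NOR t0 = HIGH NOR LOW = LOW
t2 = NOT in3 = NOT HIGH = LOW
t4 = NOT in0 = NOT LOW = HIGH
t5 = t1 NOR t2 = LOW NOR LOW = HIGH
t6 = t0 NOR in1 = LOW NOR HIGH = LOW
t7 = t4 NOR t2 = HIGH NOR LOW = LOW
t8 = t6 NOR t7 = LOW NOR LOW = HIGH
t9 = NOT t5 = NOT HIGH = LOW
t10 = t7 NOR t9 = LOW NOR LOW = HIGH

t7 = LOW  t8 = HIGH  t10 = HIGH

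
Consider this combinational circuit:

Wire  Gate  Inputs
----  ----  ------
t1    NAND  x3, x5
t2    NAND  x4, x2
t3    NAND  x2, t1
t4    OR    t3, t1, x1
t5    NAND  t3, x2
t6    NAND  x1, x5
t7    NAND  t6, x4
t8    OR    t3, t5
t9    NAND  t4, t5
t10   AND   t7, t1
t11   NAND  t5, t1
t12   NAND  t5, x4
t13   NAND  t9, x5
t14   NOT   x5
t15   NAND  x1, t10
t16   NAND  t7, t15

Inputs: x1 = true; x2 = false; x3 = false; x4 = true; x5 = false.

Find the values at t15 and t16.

t15 = true, t16 = true

t1 = x3 NAND x5 = false NAND false = true
t6 = x1 NAND x5 = true NAND false = true
t7 = t6 NAND x4 = true NAND true = false
t10 = t7 AND t1 = false AND true = false
t15 = x1 NAND t10 = true NAND false = true
t16 = t7 NAND t15 = false NAND true = true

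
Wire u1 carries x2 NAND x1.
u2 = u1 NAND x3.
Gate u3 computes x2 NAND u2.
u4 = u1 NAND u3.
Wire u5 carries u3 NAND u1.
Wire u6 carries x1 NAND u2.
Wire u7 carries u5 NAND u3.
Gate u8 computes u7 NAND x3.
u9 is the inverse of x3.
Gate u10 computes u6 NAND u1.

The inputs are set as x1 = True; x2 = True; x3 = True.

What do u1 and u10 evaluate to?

u1 = False, u10 = True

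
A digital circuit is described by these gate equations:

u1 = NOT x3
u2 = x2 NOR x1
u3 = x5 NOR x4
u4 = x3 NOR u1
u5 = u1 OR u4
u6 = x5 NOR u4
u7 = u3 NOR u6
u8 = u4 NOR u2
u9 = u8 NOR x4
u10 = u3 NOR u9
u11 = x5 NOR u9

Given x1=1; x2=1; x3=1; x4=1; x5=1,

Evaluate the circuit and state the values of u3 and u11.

u3 = 0  u11 = 0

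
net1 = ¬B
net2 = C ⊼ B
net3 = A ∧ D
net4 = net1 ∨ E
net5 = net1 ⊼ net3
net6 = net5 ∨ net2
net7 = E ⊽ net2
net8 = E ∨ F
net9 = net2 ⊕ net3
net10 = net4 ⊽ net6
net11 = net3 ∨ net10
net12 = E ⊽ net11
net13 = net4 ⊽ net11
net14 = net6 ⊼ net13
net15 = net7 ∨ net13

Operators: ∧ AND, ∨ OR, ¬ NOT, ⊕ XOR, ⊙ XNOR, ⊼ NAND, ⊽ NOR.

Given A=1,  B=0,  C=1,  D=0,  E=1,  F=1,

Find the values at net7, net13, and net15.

net1 = NOT B = NOT 0 = 1
net2 = C NAND B = 1 NAND 0 = 1
net3 = A AND D = 1 AND 0 = 0
net4 = net1 OR E = 1 OR 1 = 1
net5 = net1 NAND net3 = 1 NAND 0 = 1
net6 = net5 OR net2 = 1 OR 1 = 1
net7 = E NOR net2 = 1 NOR 1 = 0
net10 = net4 NOR net6 = 1 NOR 1 = 0
net11 = net3 OR net10 = 0 OR 0 = 0
net13 = net4 NOR net11 = 1 NOR 0 = 0
net15 = net7 OR net13 = 0 OR 0 = 0

net7 = 0, net13 = 0, net15 = 0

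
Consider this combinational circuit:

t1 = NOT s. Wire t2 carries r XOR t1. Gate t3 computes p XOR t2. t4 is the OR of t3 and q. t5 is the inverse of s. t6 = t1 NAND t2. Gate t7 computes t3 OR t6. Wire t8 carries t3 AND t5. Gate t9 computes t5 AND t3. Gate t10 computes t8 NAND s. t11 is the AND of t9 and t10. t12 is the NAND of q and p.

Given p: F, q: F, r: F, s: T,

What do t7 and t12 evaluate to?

t7 = T  t12 = T

t1 = NOT s = NOT T = F
t2 = r XOR t1 = F XOR F = F
t3 = p XOR t2 = F XOR F = F
t6 = t1 NAND t2 = F NAND F = T
t7 = t3 OR t6 = F OR T = T
t12 = q NAND p = F NAND F = T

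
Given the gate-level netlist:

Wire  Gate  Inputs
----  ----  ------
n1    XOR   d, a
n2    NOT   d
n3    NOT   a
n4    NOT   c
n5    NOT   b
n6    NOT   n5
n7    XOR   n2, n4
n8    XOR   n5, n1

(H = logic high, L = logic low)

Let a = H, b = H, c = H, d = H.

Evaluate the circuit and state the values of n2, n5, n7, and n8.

n2 = L, n5 = L, n7 = L, n8 = L

n1 = d XOR a = H XOR H = L
n2 = NOT d = NOT H = L
n4 = NOT c = NOT H = L
n5 = NOT b = NOT H = L
n7 = n2 XOR n4 = L XOR L = L
n8 = n5 XOR n1 = L XOR L = L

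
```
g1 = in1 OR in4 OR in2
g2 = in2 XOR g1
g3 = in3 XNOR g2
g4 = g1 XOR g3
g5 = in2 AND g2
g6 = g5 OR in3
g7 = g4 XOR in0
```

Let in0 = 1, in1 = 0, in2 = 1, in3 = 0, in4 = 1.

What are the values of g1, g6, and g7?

g1 = 1  g6 = 0  g7 = 1

g1 = in1 OR in4 OR in2 = 0 OR 1 OR 1 = 1
g2 = in2 XOR g1 = 1 XOR 1 = 0
g3 = in3 XNOR g2 = 0 XNOR 0 = 1
g4 = g1 XOR g3 = 1 XOR 1 = 0
g5 = in2 AND g2 = 1 AND 0 = 0
g6 = g5 OR in3 = 0 OR 0 = 0
g7 = g4 XOR in0 = 0 XOR 1 = 1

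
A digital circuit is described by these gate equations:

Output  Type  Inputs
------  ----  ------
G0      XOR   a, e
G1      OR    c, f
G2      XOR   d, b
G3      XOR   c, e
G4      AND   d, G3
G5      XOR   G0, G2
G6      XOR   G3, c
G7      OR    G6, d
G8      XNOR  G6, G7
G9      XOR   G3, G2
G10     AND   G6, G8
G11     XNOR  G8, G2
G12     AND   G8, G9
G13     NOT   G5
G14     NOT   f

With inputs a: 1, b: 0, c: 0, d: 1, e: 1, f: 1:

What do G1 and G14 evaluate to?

G1 = c OR f = 0 OR 1 = 1
G14 = NOT f = NOT 1 = 0

G1 = 1, G14 = 0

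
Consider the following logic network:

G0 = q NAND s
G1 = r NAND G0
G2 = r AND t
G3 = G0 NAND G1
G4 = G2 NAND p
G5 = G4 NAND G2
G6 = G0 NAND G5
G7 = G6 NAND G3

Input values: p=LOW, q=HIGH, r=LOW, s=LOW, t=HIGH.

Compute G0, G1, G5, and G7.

G0 = HIGH; G1 = HIGH; G5 = HIGH; G7 = HIGH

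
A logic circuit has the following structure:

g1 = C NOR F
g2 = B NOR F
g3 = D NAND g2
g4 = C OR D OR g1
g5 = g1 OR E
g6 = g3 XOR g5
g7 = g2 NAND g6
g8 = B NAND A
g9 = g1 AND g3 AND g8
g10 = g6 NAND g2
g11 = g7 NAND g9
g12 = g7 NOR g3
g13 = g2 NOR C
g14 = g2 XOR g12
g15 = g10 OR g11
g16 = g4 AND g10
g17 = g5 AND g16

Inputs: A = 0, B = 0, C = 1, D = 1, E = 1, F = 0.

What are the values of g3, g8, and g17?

g1 = C NOR F = 1 NOR 0 = 0
g2 = B NOR F = 0 NOR 0 = 1
g3 = D NAND g2 = 1 NAND 1 = 0
g4 = C OR D OR g1 = 1 OR 1 OR 0 = 1
g5 = g1 OR E = 0 OR 1 = 1
g6 = g3 XOR g5 = 0 XOR 1 = 1
g8 = B NAND A = 0 NAND 0 = 1
g10 = g6 NAND g2 = 1 NAND 1 = 0
g16 = g4 AND g10 = 1 AND 0 = 0
g17 = g5 AND g16 = 1 AND 0 = 0

g3 = 0; g8 = 1; g17 = 0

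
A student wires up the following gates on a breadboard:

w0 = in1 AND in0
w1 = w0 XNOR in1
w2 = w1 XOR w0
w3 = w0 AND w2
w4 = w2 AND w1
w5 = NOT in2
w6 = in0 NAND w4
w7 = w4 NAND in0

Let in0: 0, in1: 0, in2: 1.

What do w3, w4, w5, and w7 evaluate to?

w0 = in1 AND in0 = 0 AND 0 = 0
w1 = w0 XNOR in1 = 0 XNOR 0 = 1
w2 = w1 XOR w0 = 1 XOR 0 = 1
w3 = w0 AND w2 = 0 AND 1 = 0
w4 = w2 AND w1 = 1 AND 1 = 1
w5 = NOT in2 = NOT 1 = 0
w7 = w4 NAND in0 = 1 NAND 0 = 1

w3 = 0  w4 = 1  w5 = 0  w7 = 1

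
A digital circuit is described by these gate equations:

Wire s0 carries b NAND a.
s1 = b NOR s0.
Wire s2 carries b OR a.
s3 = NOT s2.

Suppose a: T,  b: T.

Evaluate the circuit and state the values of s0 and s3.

s0 = b NAND a = T NAND T = F
s2 = b OR a = T OR T = T
s3 = NOT s2 = NOT T = F

s0 = F, s3 = F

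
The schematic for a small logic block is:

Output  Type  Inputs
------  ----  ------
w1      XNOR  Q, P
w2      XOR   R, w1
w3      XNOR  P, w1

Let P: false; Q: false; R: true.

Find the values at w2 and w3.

w2 = false, w3 = false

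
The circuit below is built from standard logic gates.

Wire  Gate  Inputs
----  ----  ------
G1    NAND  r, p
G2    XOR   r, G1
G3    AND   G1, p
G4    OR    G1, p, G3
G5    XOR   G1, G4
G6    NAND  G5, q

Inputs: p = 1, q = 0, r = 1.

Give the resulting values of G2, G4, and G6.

G2 = 1; G4 = 1; G6 = 1

G1 = r NAND p = 1 NAND 1 = 0
G2 = r XOR G1 = 1 XOR 0 = 1
G3 = G1 AND p = 0 AND 1 = 0
G4 = G1 OR p OR G3 = 0 OR 1 OR 0 = 1
G5 = G1 XOR G4 = 0 XOR 1 = 1
G6 = G5 NAND q = 1 NAND 0 = 1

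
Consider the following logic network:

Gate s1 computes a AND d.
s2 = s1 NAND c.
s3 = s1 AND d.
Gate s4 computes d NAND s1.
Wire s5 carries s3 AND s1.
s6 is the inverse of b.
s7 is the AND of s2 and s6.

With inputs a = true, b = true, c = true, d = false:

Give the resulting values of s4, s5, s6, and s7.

s4 = true, s5 = false, s6 = false, s7 = false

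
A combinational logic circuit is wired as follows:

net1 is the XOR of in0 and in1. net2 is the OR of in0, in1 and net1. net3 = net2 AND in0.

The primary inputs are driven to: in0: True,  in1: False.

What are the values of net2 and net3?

net2 = True; net3 = True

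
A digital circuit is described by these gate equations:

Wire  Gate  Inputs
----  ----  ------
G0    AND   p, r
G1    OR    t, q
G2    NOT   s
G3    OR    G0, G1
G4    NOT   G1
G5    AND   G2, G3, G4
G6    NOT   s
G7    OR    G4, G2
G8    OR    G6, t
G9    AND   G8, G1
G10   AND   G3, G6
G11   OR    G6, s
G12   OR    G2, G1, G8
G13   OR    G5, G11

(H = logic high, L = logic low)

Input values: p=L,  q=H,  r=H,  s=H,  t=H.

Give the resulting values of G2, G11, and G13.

G0 = p AND r = L AND H = L
G1 = t OR q = H OR H = H
G2 = NOT s = NOT H = L
G3 = G0 OR G1 = L OR H = H
G4 = NOT G1 = NOT H = L
G5 = G2 AND G3 AND G4 = L AND H AND L = L
G6 = NOT s = NOT H = L
G11 = G6 OR s = L OR H = H
G13 = G5 OR G11 = L OR H = H

G2 = L; G11 = H; G13 = H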